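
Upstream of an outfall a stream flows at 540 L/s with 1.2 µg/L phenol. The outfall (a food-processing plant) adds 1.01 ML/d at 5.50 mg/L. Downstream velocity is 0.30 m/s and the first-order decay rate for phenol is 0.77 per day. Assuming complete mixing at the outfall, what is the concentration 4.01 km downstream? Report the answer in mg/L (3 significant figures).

0.104 mg/L

1.01 ML/d = 0.01169 m³/s.
540 L/s = 0.54 m³/s.
1.2 µg/L = 0.0012 mg/L.
After complete mixing, C₀ = (0.01169·5.5 + 0.54·0.0012) / 0.5517 = 0.1177 mg/L.
Travel time t = 4010 m / 0.30 m/s = 1.337e+04 s = 0.1547 d.
C = 0.1177·exp(−0.77·0.1547) = 0.1177·0.8877 = 0.1045 mg/L.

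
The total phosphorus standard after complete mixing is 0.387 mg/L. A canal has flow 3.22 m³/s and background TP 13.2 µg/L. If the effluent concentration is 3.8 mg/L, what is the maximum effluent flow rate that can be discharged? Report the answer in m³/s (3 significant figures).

13.2 µg/L = 0.0132 mg/L.
Mass balance at complete mixing: C_std·(Q_w + Q_r) = Q_w·C_e + Q_r·C_b.
Rearranging, Q_w = Q_r·(C_std − C_b)/(C_e − C_std) = 3.22·(0.387 − 0.0132) / (3.8 − 0.387) = 0.3527 m³/s.

0.353 m³/s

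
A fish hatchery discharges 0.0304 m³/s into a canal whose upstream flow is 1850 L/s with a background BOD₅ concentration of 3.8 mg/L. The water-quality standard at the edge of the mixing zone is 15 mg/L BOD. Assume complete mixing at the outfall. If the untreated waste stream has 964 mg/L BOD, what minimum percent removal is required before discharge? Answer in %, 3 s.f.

1850 L/s = 1.85 m³/s.
Mass balance: 15·1.88 = 0.0304·Cₑ + 1.85·3.8.
Cₑ = (28.21 − 7.03) / 0.0304 = 696.6 mg/L.
Required removal = 1 − 696.6/964 = 27.74 %.

27.7 %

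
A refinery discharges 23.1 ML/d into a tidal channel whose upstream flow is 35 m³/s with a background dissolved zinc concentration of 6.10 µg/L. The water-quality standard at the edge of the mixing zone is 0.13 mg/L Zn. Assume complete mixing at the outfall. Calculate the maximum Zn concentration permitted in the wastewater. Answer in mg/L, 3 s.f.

23.1 ML/d = 0.2674 m³/s.
6.10 µg/L = 0.0061 mg/L.
Mass balance: 0.13·35.27 = 0.2674·Cₑ + 35·0.0061.
Cₑ = (4.585 − 0.2135) / 0.2674 = 16.35 mg/L.

16.3 mg/L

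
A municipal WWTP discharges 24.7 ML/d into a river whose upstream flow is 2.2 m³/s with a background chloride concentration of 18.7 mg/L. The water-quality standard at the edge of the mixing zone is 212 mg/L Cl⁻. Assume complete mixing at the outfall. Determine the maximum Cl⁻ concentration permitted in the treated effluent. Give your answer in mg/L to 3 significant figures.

24.7 ML/d = 0.2859 m³/s.
Mass balance: 212·2.486 = 0.2859·Cₑ + 2.2·18.7.
Cₑ = (527 − 41.14) / 0.2859 = 1700 mg/L.

1700 mg/L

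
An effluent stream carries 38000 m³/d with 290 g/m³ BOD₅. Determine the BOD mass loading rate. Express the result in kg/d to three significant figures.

38000 m³/d = 0.4398 m³/s.
Mass flux = Q·C = 0.4398 m³/s × 290 g/m³ = 127.5 g/s.
= 127.5 g/s × 86.4 = 1.102e+04 kg/d.

11000 kg/d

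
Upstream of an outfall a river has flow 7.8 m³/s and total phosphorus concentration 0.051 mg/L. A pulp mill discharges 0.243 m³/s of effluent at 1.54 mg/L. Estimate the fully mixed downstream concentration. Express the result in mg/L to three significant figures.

Flow-weighted mixing gives C = (0.243·1.54 + 7.8·0.051) / (0.243 + 7.8) = 0.772/8.043 = 0.09599 mg/L.

0.0960 mg/L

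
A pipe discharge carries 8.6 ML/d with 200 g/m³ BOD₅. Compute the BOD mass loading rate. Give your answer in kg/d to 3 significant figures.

8.6 ML/d = 0.09954 m³/s.
Mass flux = Q·C = 0.09954 m³/s × 200 g/m³ = 19.91 g/s.
= 19.91 g/s × 86.4 = 1720 kg/d.

1720 kg/d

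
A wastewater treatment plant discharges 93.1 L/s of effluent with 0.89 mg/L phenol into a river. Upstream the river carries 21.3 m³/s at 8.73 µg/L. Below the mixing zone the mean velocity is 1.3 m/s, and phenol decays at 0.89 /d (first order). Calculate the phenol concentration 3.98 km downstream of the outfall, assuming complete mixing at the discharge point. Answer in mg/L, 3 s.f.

93.1 L/s = 0.0931 m³/s.
8.73 µg/L = 0.00873 mg/L.
After complete mixing, C₀ = (0.0931·0.89 + 21.3·0.00873) / 21.39 = 0.01257 mg/L.
Travel time t = 3980 m / 1.3 m/s = 3062 s = 0.03543 d.
C = 0.01257·exp(−0.89·0.03543) = 0.01257·0.969 = 0.01218 mg/L.

0.0122 mg/L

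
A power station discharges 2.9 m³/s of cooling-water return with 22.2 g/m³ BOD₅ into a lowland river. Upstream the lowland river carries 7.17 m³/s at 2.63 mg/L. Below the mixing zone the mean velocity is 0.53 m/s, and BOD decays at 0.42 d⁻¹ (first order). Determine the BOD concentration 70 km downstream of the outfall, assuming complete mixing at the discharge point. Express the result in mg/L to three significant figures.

4.35 mg/L

After complete mixing, C₀ = (2.9·22.2 + 7.17·2.63) / 10.07 = 8.266 mg/L.
Travel time t = 7e+04 m / 0.53 m/s = 1.321e+05 s = 1.529 d.
C = 8.266·exp(−0.42·1.529) = 8.266·0.5262 = 4.35 mg/L.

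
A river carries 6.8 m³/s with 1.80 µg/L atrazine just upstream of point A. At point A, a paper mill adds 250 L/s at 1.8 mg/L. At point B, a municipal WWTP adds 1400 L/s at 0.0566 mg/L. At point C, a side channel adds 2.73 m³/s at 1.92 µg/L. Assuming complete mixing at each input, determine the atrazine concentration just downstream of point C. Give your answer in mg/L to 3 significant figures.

1.80 µg/L = 0.0018 mg/L.
250 L/s = 0.25 m³/s.
After input A: C = (6.8·0.0018 + 0.25·1.8) / 7.05 = 0.06557 mg/L.
1400 L/s = 1.4 m³/s.
After input B: C = (7.05·0.06557 + 1.4·0.0566) / 8.45 = 0.06408 mg/L.
1.92 µg/L = 0.00192 mg/L.
After input C: C = (8.45·0.06408 + 2.73·0.00192) / 11.18 = 0.0489 mg/L.

0.0489 mg/L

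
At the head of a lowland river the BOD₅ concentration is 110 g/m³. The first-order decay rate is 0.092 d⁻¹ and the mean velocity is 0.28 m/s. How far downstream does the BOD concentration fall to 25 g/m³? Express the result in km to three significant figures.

390 km

From C = C₀·e^(−kt), t = ln(C₀/C)/k = ln(110/25)/0.092 = 1.482/0.092 = 16.1 d.
Distance = v·t = 0.28 m/s × 1.391e+06 s = 3.896e+05 m = 389.6 km.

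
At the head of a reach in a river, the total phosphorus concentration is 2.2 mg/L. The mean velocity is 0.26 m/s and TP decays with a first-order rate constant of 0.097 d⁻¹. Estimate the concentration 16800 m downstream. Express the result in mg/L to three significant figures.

Travel time t = 16800 m / 0.26 m/s = 1.68e+04/0.26 = 6.462e+04 s = 0.7479 d.
First-order decay: C = 2.2·exp(−0.097·0.7479) = 2.2·0.93 = 2.046 mg/L.

2.05 mg/L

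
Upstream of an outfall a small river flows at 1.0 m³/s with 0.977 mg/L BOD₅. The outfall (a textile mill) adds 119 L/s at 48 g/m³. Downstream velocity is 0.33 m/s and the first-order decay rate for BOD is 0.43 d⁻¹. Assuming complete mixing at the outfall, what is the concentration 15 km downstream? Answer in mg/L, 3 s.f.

119 L/s = 0.119 m³/s.
After complete mixing, C₀ = (0.119·48 + 1·0.977) / 1.119 = 5.978 mg/L.
Travel time t = 1.5e+04 m / 0.33 m/s = 4.545e+04 s = 0.5261 d.
C = 5.978·exp(−0.43·0.5261) = 5.978·0.7975 = 4.767 mg/L.

4.77 mg/L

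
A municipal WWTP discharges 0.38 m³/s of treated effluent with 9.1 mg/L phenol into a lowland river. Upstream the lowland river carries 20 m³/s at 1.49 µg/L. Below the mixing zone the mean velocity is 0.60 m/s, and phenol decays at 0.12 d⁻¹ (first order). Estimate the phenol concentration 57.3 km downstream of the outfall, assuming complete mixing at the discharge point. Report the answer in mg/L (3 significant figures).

1.49 µg/L = 0.00149 mg/L.
After complete mixing, C₀ = (0.38·9.1 + 20·0.00149) / 20.38 = 0.1711 mg/L.
Travel time t = 5.73e+04 m / 0.60 m/s = 9.55e+04 s = 1.105 d.
C = 0.1711·exp(−0.12·1.105) = 0.1711·0.8758 = 0.1499 mg/L.

0.150 mg/L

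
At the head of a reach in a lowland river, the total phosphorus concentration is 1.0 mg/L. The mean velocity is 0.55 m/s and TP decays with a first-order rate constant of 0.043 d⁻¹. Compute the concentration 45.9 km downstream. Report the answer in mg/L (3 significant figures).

Travel time t = 45.9 km / 0.55 m/s = 4.59e+04/0.55 = 8.345e+04 s = 0.9659 d.
First-order decay: C = 1.0·exp(−0.043·0.9659) = 1.0·0.9593 = 0.9593 mg/L.

0.959 mg/L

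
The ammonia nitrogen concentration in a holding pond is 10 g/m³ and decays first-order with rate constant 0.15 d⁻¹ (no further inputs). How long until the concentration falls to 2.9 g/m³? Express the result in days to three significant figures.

8.25 d

t = ln(C₀/C)/k = ln(10/2.9)/0.15 = 1.238/0.15 = 8.252 d.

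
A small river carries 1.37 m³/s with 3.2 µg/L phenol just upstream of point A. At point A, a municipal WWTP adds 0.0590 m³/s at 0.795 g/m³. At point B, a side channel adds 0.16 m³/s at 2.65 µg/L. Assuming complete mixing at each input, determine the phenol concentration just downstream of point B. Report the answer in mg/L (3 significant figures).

0.0325 mg/L

3.2 µg/L = 0.0032 mg/L.
After input A: C = (1.37·0.0032 + 0.059·0.795) / 1.429 = 0.03589 mg/L.
2.65 µg/L = 0.00265 mg/L.
After input B: C = (1.429·0.03589 + 0.16·0.00265) / 1.589 = 0.03254 mg/L.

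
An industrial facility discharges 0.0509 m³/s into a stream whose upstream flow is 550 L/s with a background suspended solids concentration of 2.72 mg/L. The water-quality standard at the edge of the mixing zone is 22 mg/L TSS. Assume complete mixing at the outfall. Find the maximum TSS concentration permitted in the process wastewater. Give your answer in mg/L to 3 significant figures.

550 L/s = 0.55 m³/s.
Mass balance: 22·0.6009 = 0.0509·Cₑ + 0.55·2.72.
Cₑ = (13.22 − 1.496) / 0.0509 = 230.3 mg/L.

230 mg/L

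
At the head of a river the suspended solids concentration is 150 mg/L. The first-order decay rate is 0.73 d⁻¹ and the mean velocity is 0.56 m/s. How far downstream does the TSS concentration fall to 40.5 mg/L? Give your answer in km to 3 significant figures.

From C = C₀·e^(−kt), t = ln(C₀/C)/k = ln(150/40.5)/0.73 = 1.309/0.73 = 1.794 d.
Distance = v·t = 0.56 m/s × 1.55e+05 s = 8.678e+04 m = 86.78 km.

86.8 km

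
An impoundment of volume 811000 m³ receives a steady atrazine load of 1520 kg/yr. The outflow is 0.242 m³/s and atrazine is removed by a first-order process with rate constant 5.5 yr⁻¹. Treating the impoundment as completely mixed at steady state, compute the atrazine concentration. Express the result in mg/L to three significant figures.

Outflow Q = 0.242 m³/s × 3.156e+07 s/yr = 7.637e+06 m³/yr.
Steady-state CSTR mass balance: W = Q·C + k·V·C, so C = W/(Q + kV).
Q + kV = 7.637e+06 + 5.5·811000 = 1.21e+07 m³/yr.
C = 1520/1.21e+07 = 0.0001256 kg/m³ = 0.1256 mg/L.

0.126 mg/L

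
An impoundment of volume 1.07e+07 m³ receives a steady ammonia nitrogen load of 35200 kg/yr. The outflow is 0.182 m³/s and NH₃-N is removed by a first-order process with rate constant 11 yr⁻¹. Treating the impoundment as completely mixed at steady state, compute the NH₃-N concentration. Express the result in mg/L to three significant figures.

0.285 mg/L

Outflow Q = 0.182 m³/s × 3.156e+07 s/yr = 5.743e+06 m³/yr.
Steady-state CSTR mass balance: W = Q·C + k·V·C, so C = W/(Q + kV).
Q + kV = 5.743e+06 + 11·1.07e+07 = 1.234e+08 m³/yr.
C = 35200/1.234e+08 = 0.0002852 kg/m³ = 0.2852 mg/L.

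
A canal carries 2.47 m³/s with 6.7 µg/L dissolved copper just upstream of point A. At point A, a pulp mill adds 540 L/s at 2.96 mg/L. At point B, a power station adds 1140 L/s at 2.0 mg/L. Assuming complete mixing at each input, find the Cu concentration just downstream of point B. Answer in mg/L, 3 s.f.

0.939 mg/L

6.7 µg/L = 0.0067 mg/L.
540 L/s = 0.54 m³/s.
After input A: C = (2.47·0.0067 + 0.54·2.96) / 3.01 = 0.5365 mg/L.
1140 L/s = 1.14 m³/s.
After input B: C = (3.01·0.5365 + 1.14·2) / 4.15 = 0.9385 mg/L.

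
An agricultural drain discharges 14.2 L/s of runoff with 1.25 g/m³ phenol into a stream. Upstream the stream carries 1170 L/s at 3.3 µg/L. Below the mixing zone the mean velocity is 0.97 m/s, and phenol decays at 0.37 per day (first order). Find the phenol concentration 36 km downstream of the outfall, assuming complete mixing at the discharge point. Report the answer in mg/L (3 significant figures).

0.0156 mg/L

14.2 L/s = 0.0142 m³/s.
1170 L/s = 1.17 m³/s.
3.3 µg/L = 0.0033 mg/L.
After complete mixing, C₀ = (0.0142·1.25 + 1.17·0.0033) / 1.184 = 0.01825 mg/L.
Travel time t = 3.6e+04 m / 0.97 m/s = 3.711e+04 s = 0.4296 d.
C = 0.01825·exp(−0.37·0.4296) = 0.01825·0.8531 = 0.01557 mg/L.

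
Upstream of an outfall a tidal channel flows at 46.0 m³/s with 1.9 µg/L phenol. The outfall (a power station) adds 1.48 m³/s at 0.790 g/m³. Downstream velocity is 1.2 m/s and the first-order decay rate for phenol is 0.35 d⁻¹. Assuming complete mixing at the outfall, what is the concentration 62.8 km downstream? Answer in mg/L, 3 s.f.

1.9 µg/L = 0.0019 mg/L.
After complete mixing, C₀ = (1.48·0.79 + 46·0.0019) / 47.48 = 0.02647 mg/L.
Travel time t = 6.28e+04 m / 1.2 m/s = 5.233e+04 s = 0.6057 d.
C = 0.02647·exp(−0.35·0.6057) = 0.02647·0.809 = 0.02141 mg/L.

0.0214 mg/L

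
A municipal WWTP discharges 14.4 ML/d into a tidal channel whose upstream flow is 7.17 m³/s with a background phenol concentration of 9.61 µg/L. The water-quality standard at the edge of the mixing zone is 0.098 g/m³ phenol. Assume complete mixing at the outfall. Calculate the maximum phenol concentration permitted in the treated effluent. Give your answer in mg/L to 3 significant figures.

3.90 mg/L

14.4 ML/d = 0.1667 m³/s.
9.61 µg/L = 0.00961 mg/L.
Mass balance: 0.098·7.337 = 0.1667·Cₑ + 7.17·0.00961.
Cₑ = (0.719 − 0.0689) / 0.1667 = 3.901 mg/L.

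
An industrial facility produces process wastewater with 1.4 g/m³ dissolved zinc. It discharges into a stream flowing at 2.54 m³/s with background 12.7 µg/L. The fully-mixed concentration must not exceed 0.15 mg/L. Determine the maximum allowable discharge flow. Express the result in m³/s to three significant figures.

0.279 m³/s

12.7 µg/L = 0.0127 mg/L.
Mass balance at complete mixing: C_std·(Q_w + Q_r) = Q_w·C_e + Q_r·C_b.
Rearranging, Q_w = Q_r·(C_std − C_b)/(C_e − C_std) = 2.54·(0.15 − 0.0127) / (1.4 − 0.15) = 0.279 m³/s.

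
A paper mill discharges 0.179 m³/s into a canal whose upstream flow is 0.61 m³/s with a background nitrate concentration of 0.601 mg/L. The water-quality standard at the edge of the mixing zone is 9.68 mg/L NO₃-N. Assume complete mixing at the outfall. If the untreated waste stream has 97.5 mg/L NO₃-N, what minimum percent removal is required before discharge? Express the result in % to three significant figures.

Mass balance: 9.68·0.789 = 0.179·Cₑ + 0.61·0.601.
Cₑ = (7.638 − 0.3666) / 0.179 = 40.62 mg/L.
Required removal = 1 − 40.62/97.5 = 58.34 %.

58.3 %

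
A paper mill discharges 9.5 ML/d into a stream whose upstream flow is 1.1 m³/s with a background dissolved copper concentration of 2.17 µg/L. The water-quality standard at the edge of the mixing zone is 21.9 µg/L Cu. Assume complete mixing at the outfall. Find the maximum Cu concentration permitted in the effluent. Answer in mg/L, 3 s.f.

0.219 mg/L

9.5 ML/d = 0.11 m³/s.
2.17 µg/L = 0.00217 mg/L.
21.9 µg/L = 0.0219 mg/L.
Mass balance: 0.0219·1.21 = 0.11·Cₑ + 1.1·0.00217.
Cₑ = (0.0265 − 0.002387) / 0.11 = 0.2193 mg/L.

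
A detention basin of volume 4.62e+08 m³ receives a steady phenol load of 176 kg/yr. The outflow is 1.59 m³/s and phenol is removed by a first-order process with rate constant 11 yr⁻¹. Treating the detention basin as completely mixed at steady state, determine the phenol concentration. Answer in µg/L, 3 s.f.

Outflow Q = 1.59 m³/s × 3.156e+07 s/yr = 5.018e+07 m³/yr.
Steady-state CSTR mass balance: W = Q·C + k·V·C, so C = W/(Q + kV).
Q + kV = 5.018e+07 + 11·4.62e+08 = 5.132e+09 m³/yr.
C = 176/5.132e+09 = 3.429e-08 kg/m³ = 3.429e-05 mg/L = 0.03429 µg/L.

0.0343 µg/L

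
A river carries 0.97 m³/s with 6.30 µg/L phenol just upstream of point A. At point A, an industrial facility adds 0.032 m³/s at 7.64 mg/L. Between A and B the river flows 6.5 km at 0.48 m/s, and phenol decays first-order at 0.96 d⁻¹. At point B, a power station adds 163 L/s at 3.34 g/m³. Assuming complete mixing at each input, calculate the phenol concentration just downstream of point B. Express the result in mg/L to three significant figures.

0.652 mg/L

6.30 µg/L = 0.0063 mg/L.
After input A: C = (0.97·0.0063 + 0.032·7.64) / 1.002 = 0.2501 mg/L.
Over the 6.5 km reach to input B (t = 1.354e+04 s = 0.1567 d), decay gives C = 0.2501·exp(−0.96·0.1567) = 0.2152 mg/L.
163 L/s = 0.163 m³/s.
After input B: C = (1.002·0.2152 + 0.163·3.34) / 1.165 = 0.6524 mg/L.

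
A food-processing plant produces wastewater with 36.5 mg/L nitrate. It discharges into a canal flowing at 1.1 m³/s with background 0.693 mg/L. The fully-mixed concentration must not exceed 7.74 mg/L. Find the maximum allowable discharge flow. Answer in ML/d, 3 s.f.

Mass balance at complete mixing: C_std·(Q_w + Q_r) = Q_w·C_e + Q_r·C_b.
Rearranging, Q_w = Q_r·(C_std − C_b)/(C_e − C_std) = 1.1·(7.74 − 0.693) / (36.5 − 7.74) = 0.2695 m³/s.
= 23.29 ML/d.

23.3 ML/d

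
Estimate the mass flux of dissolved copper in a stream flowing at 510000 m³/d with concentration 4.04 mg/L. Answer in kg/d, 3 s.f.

2060 kg/d

510000 m³/d = 5.903 m³/s.
Mass flux = Q·C = 5.903 m³/s × 4.04 g/m³ = 23.85 g/s.
= 23.85 g/s × 86.4 = 2060 kg/d.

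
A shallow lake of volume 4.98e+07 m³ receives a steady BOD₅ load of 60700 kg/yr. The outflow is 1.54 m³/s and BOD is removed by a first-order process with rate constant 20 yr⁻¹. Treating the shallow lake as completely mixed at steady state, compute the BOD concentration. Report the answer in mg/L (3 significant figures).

Outflow Q = 1.54 m³/s × 3.156e+07 s/yr = 4.86e+07 m³/yr.
Steady-state CSTR mass balance: W = Q·C + k·V·C, so C = W/(Q + kV).
Q + kV = 4.86e+07 + 20·4.98e+07 = 1.045e+09 m³/yr.
C = 60700/1.045e+09 = 5.811e-05 kg/m³ = 0.05811 mg/L.

0.0581 mg/L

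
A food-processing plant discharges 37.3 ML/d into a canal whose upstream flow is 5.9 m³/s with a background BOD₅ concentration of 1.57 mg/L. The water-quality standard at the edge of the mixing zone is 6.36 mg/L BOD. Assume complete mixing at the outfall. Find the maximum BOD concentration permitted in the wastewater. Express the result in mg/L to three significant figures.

37.3 ML/d = 0.4317 m³/s.
Mass balance: 6.36·6.332 = 0.4317·Cₑ + 5.9·1.57.
Cₑ = (40.27 − 9.263) / 0.4317 = 71.82 mg/L.

71.8 mg/L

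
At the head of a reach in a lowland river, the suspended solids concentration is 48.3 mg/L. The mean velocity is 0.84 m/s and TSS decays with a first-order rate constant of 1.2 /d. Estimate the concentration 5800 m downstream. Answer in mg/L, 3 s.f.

Travel time t = 5800 m / 0.84 m/s = 5800/0.84 = 6905 s = 0.07992 d.
First-order decay: C = 48.3·exp(−1.2·0.07992) = 48.3·0.9086 = 43.88 mg/L.

43.9 mg/L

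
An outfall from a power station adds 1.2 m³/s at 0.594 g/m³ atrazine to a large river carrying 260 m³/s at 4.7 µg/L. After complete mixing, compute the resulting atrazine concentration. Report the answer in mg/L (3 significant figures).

0.00741 mg/L

4.7 µg/L = 0.0047 mg/L.
By mass balance at complete mixing, C = (1.2·0.594 + 260·0.0047) / (1.2 + 260) = 1.935/261.2 = 0.007407 mg/L.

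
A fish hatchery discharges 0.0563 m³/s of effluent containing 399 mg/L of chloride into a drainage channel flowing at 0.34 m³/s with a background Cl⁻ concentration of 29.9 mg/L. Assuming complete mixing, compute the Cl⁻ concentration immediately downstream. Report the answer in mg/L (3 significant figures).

Conservation of mass across the mixing zone: C = (0.0563·399 + 0.34·29.9) / (0.0563 + 0.34) = 32.63/0.3963 = 82.34 mg/L.

82.3 mg/L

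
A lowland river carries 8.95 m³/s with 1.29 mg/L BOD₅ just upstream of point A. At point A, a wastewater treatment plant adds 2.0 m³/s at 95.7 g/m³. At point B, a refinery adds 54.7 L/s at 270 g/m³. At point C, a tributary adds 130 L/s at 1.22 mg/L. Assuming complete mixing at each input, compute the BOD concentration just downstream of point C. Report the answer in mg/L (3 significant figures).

19.6 mg/L

After input A: C = (8.95·1.29 + 2·95.7) / 10.95 = 18.53 mg/L.
54.7 L/s = 0.0547 m³/s.
After input B: C = (10.95·18.53 + 0.0547·270) / 11 = 19.78 mg/L.
130 L/s = 0.13 m³/s.
After input C: C = (11·19.78 + 0.13·1.22) / 11.13 = 19.57 mg/L.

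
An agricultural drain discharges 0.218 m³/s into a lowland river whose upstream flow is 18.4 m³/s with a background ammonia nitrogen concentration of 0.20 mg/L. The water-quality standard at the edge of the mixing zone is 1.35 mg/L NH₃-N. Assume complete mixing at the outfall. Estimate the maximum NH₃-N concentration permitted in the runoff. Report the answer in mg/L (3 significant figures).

Mass balance: 1.35·18.62 = 0.218·Cₑ + 18.4·0.2.
Cₑ = (25.13 − 3.68) / 0.218 = 98.41 mg/L.

98.4 mg/L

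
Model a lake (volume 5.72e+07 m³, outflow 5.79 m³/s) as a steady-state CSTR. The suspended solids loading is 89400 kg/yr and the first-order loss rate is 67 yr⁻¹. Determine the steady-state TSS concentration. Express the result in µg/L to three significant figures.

Outflow Q = 5.79 m³/s × 3.156e+07 s/yr = 1.827e+08 m³/yr.
Steady-state CSTR mass balance: W = Q·C + k·V·C, so C = W/(Q + kV).
Q + kV = 1.827e+08 + 67·5.72e+07 = 4.015e+09 m³/yr.
C = 89400/4.015e+09 = 2.227e-05 kg/m³ = 0.02227 mg/L = 22.27 µg/L.

22.3 µg/L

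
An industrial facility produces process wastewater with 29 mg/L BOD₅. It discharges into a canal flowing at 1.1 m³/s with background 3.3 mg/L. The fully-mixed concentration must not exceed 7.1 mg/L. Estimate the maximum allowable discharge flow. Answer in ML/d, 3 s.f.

16.5 ML/d

Mass balance at complete mixing: C_std·(Q_w + Q_r) = Q_w·C_e + Q_r·C_b.
Rearranging, Q_w = Q_r·(C_std − C_b)/(C_e − C_std) = 1.1·(7.1 − 3.3) / (29 − 7.1) = 0.1909 m³/s.
= 16.49 ML/d.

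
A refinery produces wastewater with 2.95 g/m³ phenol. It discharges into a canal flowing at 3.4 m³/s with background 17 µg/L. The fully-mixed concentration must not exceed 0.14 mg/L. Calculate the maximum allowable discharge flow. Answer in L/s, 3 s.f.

17 µg/L = 0.017 mg/L.
Mass balance at complete mixing: C_std·(Q_w + Q_r) = Q_w·C_e + Q_r·C_b.
Rearranging, Q_w = Q_r·(C_std − C_b)/(C_e − C_std) = 3.4·(0.14 − 0.017) / (2.95 − 0.14) = 0.1488 m³/s.
= 148.8 L/s.

149 L/s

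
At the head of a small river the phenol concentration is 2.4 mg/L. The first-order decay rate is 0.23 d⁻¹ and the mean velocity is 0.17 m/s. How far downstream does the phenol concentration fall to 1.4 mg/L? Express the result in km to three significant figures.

34.4 km

From C = C₀·e^(−kt), t = ln(C₀/C)/k = ln(2.4/1.4)/0.23 = 0.539/0.23 = 2.343 d.
Distance = v·t = 0.17 m/s × 2.025e+05 s = 3.442e+04 m = 34.42 km.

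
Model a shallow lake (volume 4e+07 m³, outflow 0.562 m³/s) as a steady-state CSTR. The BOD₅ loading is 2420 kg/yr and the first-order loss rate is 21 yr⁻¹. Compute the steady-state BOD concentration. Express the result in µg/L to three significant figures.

Outflow Q = 0.562 m³/s × 3.156e+07 s/yr = 1.774e+07 m³/yr.
Steady-state CSTR mass balance: W = Q·C + k·V·C, so C = W/(Q + kV).
Q + kV = 1.774e+07 + 21·4e+07 = 8.577e+08 m³/yr.
C = 2420/8.577e+08 = 2.821e-06 kg/m³ = 0.002821 mg/L = 2.821 µg/L.

2.82 µg/L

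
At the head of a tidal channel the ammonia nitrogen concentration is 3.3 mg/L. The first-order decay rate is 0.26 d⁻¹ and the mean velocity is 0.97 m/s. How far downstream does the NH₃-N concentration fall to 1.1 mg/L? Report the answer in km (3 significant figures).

From C = C₀·e^(−kt), t = ln(C₀/C)/k = ln(3.3/1.1)/0.26 = 1.099/0.26 = 4.225 d.
Distance = v·t = 0.97 m/s × 3.651e+05 s = 3.541e+05 m = 354.1 km.

354 km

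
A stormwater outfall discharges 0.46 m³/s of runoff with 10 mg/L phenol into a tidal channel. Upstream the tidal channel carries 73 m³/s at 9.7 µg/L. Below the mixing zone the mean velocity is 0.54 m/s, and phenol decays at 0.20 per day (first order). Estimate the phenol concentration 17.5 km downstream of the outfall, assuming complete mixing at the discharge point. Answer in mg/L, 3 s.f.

9.7 µg/L = 0.0097 mg/L.
After complete mixing, C₀ = (0.46·10 + 73·0.0097) / 73.46 = 0.07226 mg/L.
Travel time t = 1.75e+04 m / 0.54 m/s = 3.241e+04 s = 0.3751 d.
C = 0.07226·exp(−0.20·0.3751) = 0.07226·0.9277 = 0.06704 mg/L.

0.0670 mg/L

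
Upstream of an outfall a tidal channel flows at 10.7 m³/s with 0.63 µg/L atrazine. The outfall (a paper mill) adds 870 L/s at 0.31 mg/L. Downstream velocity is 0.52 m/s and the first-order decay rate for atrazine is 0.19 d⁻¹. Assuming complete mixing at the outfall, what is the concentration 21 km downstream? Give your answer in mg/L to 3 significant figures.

0.0219 mg/L

870 L/s = 0.87 m³/s.
0.63 µg/L = 0.00063 mg/L.
After complete mixing, C₀ = (0.87·0.31 + 10.7·0.00063) / 11.57 = 0.02389 mg/L.
Travel time t = 2.1e+04 m / 0.52 m/s = 4.038e+04 s = 0.4674 d.
C = 0.02389·exp(−0.19·0.4674) = 0.02389·0.915 = 0.02186 mg/L.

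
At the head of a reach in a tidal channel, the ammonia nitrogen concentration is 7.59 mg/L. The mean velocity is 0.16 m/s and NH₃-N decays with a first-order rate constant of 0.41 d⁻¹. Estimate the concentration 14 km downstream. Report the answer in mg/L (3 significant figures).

5.01 mg/L

Travel time t = 14 km / 0.16 m/s = 1.4e+04/0.16 = 8.75e+04 s = 1.013 d.
First-order decay: C = 7.59·exp(−0.41·1.013) = 7.59·0.6602 = 5.011 mg/L.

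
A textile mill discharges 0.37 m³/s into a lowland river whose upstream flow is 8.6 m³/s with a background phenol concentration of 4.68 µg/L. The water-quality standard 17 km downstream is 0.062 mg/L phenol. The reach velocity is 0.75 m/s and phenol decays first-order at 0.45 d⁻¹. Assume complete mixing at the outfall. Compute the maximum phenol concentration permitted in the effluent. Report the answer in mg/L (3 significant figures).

1.58 mg/L

4.68 µg/L = 0.00468 mg/L.
Travel time to the compliance point: t = 1.7e+04/0.75 = 2.267e+04 s = 0.2623 d; decay factor exp(−0.45·0.2623) = 0.8886.
So the concentration just after mixing may be at most 0.062/0.8886 = 0.06977 mg/L.
Mass balance: 0.06977·8.97 = 0.37·Cₑ + 8.6·0.00468.
Cₑ = (0.6258 − 0.04025) / 0.37 = 1.583 mg/L.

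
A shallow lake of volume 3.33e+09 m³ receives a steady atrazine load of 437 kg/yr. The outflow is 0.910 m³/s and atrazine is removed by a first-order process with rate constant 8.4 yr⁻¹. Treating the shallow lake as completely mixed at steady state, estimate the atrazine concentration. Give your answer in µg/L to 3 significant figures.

Outflow Q = 0.910 m³/s × 3.156e+07 s/yr = 2.872e+07 m³/yr.
Steady-state CSTR mass balance: W = Q·C + k·V·C, so C = W/(Q + kV).
Q + kV = 2.872e+07 + 8.4·3.33e+09 = 2.8e+10 m³/yr.
C = 437/2.8e+10 = 1.561e-08 kg/m³ = 1.561e-05 mg/L = 0.01561 µg/L.

0.0156 µg/L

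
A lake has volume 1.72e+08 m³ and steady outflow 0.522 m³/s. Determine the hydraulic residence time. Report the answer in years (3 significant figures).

10.4 yr

Q = 0.522 m³/s × 3.156e+07 s/yr = 1.647e+07 m³/yr.
Hydraulic residence time τ = V/Q = 1.72e+08/1.647e+07 = 10.44 yr.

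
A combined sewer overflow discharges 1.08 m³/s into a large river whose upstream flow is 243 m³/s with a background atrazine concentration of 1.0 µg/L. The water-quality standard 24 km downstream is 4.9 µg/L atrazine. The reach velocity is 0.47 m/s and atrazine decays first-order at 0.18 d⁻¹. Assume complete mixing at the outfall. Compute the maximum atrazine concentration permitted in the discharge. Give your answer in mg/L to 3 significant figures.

1.01 mg/L

1.0 µg/L = 0.001 mg/L.
4.9 µg/L = 0.0049 mg/L.
Travel time to the compliance point: t = 2.4e+04/0.47 = 5.106e+04 s = 0.591 d; decay factor exp(−0.18·0.591) = 0.8991.
So the concentration just after mixing may be at most 0.0049/0.8991 = 0.00545 mg/L.
Mass balance: 0.00545·244.1 = 1.08·Cₑ + 243·0.001.
Cₑ = (1.33 − 0.243) / 1.08 = 1.007 mg/L.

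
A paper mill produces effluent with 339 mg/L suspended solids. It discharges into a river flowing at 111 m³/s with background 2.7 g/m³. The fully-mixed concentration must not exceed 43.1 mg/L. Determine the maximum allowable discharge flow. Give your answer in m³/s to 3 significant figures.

Mass balance at complete mixing: C_std·(Q_w + Q_r) = Q_w·C_e + Q_r·C_b.
Rearranging, Q_w = Q_r·(C_std − C_b)/(C_e − C_std) = 111·(43.1 − 2.7) / (339 − 43.1) = 15.16 m³/s.

15.2 m³/s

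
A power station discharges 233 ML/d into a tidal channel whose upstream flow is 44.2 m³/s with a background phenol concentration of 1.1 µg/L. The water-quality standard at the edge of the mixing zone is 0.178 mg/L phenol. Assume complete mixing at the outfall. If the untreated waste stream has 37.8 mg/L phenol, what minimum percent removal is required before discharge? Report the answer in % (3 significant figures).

233 ML/d = 2.697 m³/s.
1.1 µg/L = 0.0011 mg/L.
Mass balance: 0.178·46.9 = 2.697·Cₑ + 44.2·0.0011.
Cₑ = (8.348 − 0.04862) / 2.697 = 3.077 mg/L.
Required removal = 1 − 3.077/37.8 = 91.86 %.

91.9 %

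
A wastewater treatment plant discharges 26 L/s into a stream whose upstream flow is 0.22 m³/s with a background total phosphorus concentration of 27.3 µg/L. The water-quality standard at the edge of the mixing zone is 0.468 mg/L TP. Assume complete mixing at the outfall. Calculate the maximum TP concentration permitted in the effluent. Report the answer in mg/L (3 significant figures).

26 L/s = 0.026 m³/s.
27.3 µg/L = 0.0273 mg/L.
Mass balance: 0.468·0.246 = 0.026·Cₑ + 0.22·0.0273.
Cₑ = (0.1151 − 0.006006) / 0.026 = 4.197 mg/L.

4.20 mg/L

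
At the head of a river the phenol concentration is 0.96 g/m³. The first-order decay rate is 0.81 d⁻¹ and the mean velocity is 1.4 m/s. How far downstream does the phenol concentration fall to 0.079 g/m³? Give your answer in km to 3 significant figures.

From C = C₀·e^(−kt), t = ln(C₀/C)/k = ln(0.96/0.079)/0.81 = 2.497/0.81 = 3.083 d.
Distance = v·t = 1.4 m/s × 2.664e+05 s = 3.73e+05 m = 373 km.

373 km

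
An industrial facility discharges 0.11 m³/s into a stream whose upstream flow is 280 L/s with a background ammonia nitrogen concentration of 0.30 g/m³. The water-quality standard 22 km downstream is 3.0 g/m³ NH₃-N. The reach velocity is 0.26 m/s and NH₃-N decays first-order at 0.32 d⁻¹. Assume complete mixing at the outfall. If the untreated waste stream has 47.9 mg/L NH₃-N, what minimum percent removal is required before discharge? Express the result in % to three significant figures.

71.2 %

280 L/s = 0.28 m³/s.
Travel time to the compliance point: t = 2.2e+04/0.26 = 8.462e+04 s = 0.9793 d; decay factor exp(−0.32·0.9793) = 0.731.
So the concentration just after mixing may be at most 3/0.731 = 4.104 mg/L.
Mass balance: 4.104·0.39 = 0.11·Cₑ + 0.28·0.3.
Cₑ = (1.601 − 0.084) / 0.11 = 13.79 mg/L.
Required removal = 1 − 13.79/47.9 = 71.22 %.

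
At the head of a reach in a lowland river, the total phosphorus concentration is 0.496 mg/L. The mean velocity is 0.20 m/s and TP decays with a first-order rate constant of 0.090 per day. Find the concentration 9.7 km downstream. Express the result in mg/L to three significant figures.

0.472 mg/L

Travel time t = 9.7 km / 0.20 m/s = 9700/0.20 = 4.85e+04 s = 0.5613 d.
First-order decay: C = 0.496·exp(−0.090·0.5613) = 0.496·0.9507 = 0.4716 mg/L.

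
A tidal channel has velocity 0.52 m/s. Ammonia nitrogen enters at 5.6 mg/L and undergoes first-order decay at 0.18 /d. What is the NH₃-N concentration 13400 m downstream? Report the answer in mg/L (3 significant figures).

5.31 mg/L

Travel time t = 13400 m / 0.52 m/s = 1.34e+04/0.52 = 2.577e+04 s = 0.2983 d.
First-order decay: C = 5.6·exp(−0.18·0.2983) = 5.6·0.9477 = 5.307 mg/L.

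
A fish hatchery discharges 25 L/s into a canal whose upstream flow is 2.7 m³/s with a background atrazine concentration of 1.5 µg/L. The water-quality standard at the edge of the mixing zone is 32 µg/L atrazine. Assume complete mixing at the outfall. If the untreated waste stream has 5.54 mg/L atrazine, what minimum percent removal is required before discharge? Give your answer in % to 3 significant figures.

25 L/s = 0.025 m³/s.
1.5 µg/L = 0.0015 mg/L.
32 µg/L = 0.032 mg/L.
Mass balance: 0.032·2.725 = 0.025·Cₑ + 2.7·0.0015.
Cₑ = (0.0872 − 0.00405) / 0.025 = 3.326 mg/L.
Required removal = 1 − 3.326/5.54 = 39.96 %.

40.0 %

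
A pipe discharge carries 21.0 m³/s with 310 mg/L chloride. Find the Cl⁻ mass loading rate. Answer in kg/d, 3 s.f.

562000 kg/d

Mass flux = Q·C = 21 m³/s × 310 g/m³ = 6510 g/s.
= 6510 g/s × 86.4 = 5.625e+05 kg/d.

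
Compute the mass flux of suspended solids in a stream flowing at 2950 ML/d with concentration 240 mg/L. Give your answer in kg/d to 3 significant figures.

2950 ML/d = 34.14 m³/s.
Mass flux = Q·C = 34.14 m³/s × 240 g/m³ = 8194 g/s.
= 8194 g/s × 86.4 = 7.08e+05 kg/d.

708000 kg/d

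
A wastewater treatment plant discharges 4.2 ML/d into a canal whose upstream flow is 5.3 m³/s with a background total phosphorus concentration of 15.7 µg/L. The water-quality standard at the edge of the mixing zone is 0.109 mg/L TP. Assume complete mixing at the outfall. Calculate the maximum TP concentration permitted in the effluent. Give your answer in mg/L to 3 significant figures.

10.3 mg/L

4.2 ML/d = 0.04861 m³/s.
15.7 µg/L = 0.0157 mg/L.
Mass balance: 0.109·5.349 = 0.04861·Cₑ + 5.3·0.0157.
Cₑ = (0.583 − 0.08321) / 0.04861 = 10.28 mg/L.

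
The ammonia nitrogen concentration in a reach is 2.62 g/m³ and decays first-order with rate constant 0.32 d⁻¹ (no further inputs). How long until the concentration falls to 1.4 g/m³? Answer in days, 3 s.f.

1.96 d

t = ln(C₀/C)/k = ln(2.62/1.4)/0.32 = 0.6267/0.32 = 1.958 d.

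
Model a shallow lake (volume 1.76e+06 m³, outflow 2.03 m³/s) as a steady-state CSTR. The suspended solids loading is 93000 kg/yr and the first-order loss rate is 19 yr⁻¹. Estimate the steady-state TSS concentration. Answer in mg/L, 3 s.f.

Outflow Q = 2.03 m³/s × 3.156e+07 s/yr = 6.406e+07 m³/yr.
Steady-state CSTR mass balance: W = Q·C + k·V·C, so C = W/(Q + kV).
Q + kV = 6.406e+07 + 19·1.76e+06 = 9.75e+07 m³/yr.
C = 93000/9.75e+07 = 0.0009538 kg/m³ = 0.9538 mg/L.

0.954 mg/L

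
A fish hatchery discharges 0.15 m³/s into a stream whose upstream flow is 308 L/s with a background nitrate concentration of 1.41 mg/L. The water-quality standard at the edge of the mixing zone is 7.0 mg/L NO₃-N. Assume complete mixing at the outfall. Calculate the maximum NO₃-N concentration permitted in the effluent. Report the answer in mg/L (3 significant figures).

18.5 mg/L

308 L/s = 0.308 m³/s.
Mass balance: 7·0.458 = 0.15·Cₑ + 0.308·1.41.
Cₑ = (3.206 − 0.4343) / 0.15 = 18.48 mg/L.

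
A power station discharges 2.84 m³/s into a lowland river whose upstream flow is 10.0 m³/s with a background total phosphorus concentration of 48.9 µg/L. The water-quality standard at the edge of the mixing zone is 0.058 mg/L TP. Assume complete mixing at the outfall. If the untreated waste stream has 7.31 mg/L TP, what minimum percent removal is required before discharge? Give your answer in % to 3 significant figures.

48.9 µg/L = 0.0489 mg/L.
Mass balance: 0.058·12.84 = 2.84·Cₑ + 10·0.0489.
Cₑ = (0.7447 − 0.489) / 2.84 = 0.09004 mg/L.
Required removal = 1 − 0.09004/7.31 = 98.77 %.

98.8 %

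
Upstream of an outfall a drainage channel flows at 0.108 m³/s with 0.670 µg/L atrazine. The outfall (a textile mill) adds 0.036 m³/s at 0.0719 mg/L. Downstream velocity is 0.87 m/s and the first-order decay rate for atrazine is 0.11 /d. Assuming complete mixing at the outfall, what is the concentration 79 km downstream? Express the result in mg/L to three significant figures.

0.670 µg/L = 0.00067 mg/L.
After complete mixing, C₀ = (0.036·0.0719 + 0.108·0.00067) / 0.144 = 0.01848 mg/L.
Travel time t = 7.9e+04 m / 0.87 m/s = 9.08e+04 s = 1.051 d.
C = 0.01848·exp(−0.11·1.051) = 0.01848·0.8908 = 0.01646 mg/L.

0.0165 mg/L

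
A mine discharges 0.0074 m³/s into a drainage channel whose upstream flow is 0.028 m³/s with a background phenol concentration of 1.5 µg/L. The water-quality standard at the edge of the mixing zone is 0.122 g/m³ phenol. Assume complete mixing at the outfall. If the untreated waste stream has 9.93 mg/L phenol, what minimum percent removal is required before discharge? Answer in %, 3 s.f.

1.5 µg/L = 0.0015 mg/L.
Mass balance: 0.122·0.0354 = 0.0074·Cₑ + 0.028·0.0015.
Cₑ = (0.004319 − 4.2e-05) / 0.0074 = 0.5779 mg/L.
Required removal = 1 − 0.5779/9.93 = 94.18 %.

94.2 %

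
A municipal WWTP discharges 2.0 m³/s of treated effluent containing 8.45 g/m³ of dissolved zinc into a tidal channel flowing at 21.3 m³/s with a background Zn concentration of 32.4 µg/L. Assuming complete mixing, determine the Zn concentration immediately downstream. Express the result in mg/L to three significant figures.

32.4 µg/L = 0.0324 mg/L.
Flow-weighted mixing gives C = (2·8.45 + 21.3·0.0324) / (2 + 21.3) = 17.59/23.3 = 0.7549 mg/L.

0.755 mg/L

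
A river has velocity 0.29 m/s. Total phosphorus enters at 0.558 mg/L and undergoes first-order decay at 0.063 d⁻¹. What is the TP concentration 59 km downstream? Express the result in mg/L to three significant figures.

Travel time t = 59 km / 0.29 m/s = 5.9e+04/0.29 = 2.034e+05 s = 2.355 d.
First-order decay: C = 0.558·exp(−0.063·2.355) = 0.558·0.8621 = 0.4811 mg/L.

0.481 mg/L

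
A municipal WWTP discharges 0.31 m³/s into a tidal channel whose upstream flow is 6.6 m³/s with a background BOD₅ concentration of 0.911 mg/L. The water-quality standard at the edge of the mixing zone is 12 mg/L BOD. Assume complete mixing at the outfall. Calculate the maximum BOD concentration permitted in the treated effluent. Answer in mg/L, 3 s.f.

248 mg/L

Mass balance: 12·6.91 = 0.31·Cₑ + 6.6·0.911.
Cₑ = (82.92 − 6.013) / 0.31 = 248.1 mg/L.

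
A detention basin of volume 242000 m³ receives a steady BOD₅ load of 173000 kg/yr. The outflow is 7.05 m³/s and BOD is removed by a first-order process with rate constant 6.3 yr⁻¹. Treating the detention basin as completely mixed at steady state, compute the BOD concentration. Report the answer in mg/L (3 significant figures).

0.772 mg/L

Outflow Q = 7.05 m³/s × 3.156e+07 s/yr = 2.225e+08 m³/yr.
Steady-state CSTR mass balance: W = Q·C + k·V·C, so C = W/(Q + kV).
Q + kV = 2.225e+08 + 6.3·242000 = 2.24e+08 m³/yr.
C = 173000/2.24e+08 = 0.0007723 kg/m³ = 0.7723 mg/L.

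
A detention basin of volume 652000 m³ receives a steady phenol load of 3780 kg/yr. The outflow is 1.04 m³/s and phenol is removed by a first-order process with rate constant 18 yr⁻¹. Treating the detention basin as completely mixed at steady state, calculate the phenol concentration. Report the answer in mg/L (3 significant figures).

0.0848 mg/L

Outflow Q = 1.04 m³/s × 3.156e+07 s/yr = 3.282e+07 m³/yr.
Steady-state CSTR mass balance: W = Q·C + k·V·C, so C = W/(Q + kV).
Q + kV = 3.282e+07 + 18·652000 = 4.456e+07 m³/yr.
C = 3780/4.456e+07 = 8.484e-05 kg/m³ = 0.08484 mg/L.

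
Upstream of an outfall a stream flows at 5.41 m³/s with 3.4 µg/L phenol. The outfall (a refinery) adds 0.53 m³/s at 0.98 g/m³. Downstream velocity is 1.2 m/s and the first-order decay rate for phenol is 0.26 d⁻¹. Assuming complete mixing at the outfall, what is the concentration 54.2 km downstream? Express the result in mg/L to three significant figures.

3.4 µg/L = 0.0034 mg/L.
After complete mixing, C₀ = (0.53·0.98 + 5.41·0.0034) / 5.94 = 0.09054 mg/L.
Travel time t = 5.42e+04 m / 1.2 m/s = 4.517e+04 s = 0.5228 d.
C = 0.09054·exp(−0.26·0.5228) = 0.09054·0.8729 = 0.07903 mg/L.

0.0790 mg/L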